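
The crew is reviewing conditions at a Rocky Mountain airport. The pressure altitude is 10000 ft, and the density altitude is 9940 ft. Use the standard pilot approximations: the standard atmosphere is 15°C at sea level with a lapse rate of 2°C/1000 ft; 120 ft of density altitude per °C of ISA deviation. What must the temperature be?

-5.5°C

Density altitude − pressure altitude = 9940 − 10000 = -60 ft.
At 120 ft/°C that is an ISA deviation of -60/120 = -0.5°C.
ISA temperature at 10000 ft = 15 − 2 × (10000/1000) = -5°C.
OAT = ISA + deviation = -5 + (-0.5) = -5.5°C.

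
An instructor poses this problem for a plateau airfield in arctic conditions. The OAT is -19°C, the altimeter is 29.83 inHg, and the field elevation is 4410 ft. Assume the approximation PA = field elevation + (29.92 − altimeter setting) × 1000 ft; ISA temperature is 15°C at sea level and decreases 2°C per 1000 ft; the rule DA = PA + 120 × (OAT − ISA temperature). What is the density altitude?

Pressure altitude = 4410 + (29.92 − 29.83) × 1000 = 4410 + (+90) = 4500 ft.
ISA temperature at 4500 ft = 15 − 2 × (4500/1000) = 6°C.
ISA deviation = -19 − 6 = -25°C.
Density altitude = 4500 + 120 × (-25) = 1500 ft.

1500 ft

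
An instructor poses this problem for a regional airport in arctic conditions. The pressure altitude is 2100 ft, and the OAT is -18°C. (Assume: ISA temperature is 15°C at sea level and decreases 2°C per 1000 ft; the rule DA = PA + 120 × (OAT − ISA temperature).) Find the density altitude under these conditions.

ISA temperature at 2100 ft = 15 − 2 × (2100/1000) = 10.8°C.
ISA deviation = -18 − 10.8 = -28.8°C.
Density altitude = 2100 + 120 × (-28.8) = 2100 + (-3456) = -1356 ft.

-1356 ft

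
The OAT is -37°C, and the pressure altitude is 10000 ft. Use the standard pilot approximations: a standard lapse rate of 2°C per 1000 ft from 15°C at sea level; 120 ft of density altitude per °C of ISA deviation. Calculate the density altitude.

6160 ft

ISA temperature at 10000 ft = 15 − 2 × (10000/1000) = -5°C.
ISA deviation = -37 − (-5) = -32°C.
Density altitude = 10000 + 120 × (-32) = 10000 + (-3840) = 6160 ft.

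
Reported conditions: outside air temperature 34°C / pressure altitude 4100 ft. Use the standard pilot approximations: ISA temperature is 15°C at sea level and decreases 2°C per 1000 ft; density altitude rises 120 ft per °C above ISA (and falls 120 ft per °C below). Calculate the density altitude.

7364 ft

ISA temperature at 4100 ft = 15 − 2 × (4100/1000) = 6.8°C.
ISA deviation = 34 − 6.8 = +27.2°C.
Density altitude = 4100 + 120 × (27.2) = 4100 + (+3264) = 7364 ft.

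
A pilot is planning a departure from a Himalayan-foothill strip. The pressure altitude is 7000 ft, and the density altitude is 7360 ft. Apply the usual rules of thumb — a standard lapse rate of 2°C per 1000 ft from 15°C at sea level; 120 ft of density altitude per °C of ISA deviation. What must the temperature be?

4°C

Density altitude − pressure altitude = 7360 − 7000 = +360 ft.
At 120 ft/°C that is an ISA deviation of 360/120 = +3°C.
ISA temperature at 7000 ft = 15 − 2 × (7000/1000) = 1°C.
OAT = ISA + deviation = 1 + (+3) = 4°C.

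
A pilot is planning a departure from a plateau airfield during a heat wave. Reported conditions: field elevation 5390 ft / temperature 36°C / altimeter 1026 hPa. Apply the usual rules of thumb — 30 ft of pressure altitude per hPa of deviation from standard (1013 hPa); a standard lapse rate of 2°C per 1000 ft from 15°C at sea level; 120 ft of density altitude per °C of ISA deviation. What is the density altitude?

Pressure altitude = 5390 + (1013 − 1026) × 30 = 5390 + (-390) = 5000 ft.
ISA temperature at 5000 ft = 15 − 2 × (5000/1000) = 5°C.
ISA deviation = 36 − 5 = +31°C.
Density altitude = 5000 + 120 × (31) = 8720 ft.

8720 ft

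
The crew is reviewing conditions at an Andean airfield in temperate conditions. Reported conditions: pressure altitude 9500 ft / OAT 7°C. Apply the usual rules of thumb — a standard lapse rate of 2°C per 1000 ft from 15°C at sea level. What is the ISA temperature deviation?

ISA temperature at 9500 ft = 15 − 2 × (9500/1000) = -4°C.
Deviation = OAT − ISA = 7 − (-4) = +11°C.

ISA+11°C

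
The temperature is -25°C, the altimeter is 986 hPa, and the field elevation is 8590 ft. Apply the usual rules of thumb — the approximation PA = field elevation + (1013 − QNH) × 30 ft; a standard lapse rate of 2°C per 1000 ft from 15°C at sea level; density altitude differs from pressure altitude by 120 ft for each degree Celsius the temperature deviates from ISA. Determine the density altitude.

Pressure altitude = 8590 + (1013 − 986) × 30 = 8590 + (+810) = 9400 ft.
ISA temperature at 9400 ft = 15 − 2 × (9400/1000) = -3.8°C.
ISA deviation = -25 − (-3.8) = -21.2°C.
Density altitude = 9400 + 120 × (-21.2) = 6856 ft.

6856 ft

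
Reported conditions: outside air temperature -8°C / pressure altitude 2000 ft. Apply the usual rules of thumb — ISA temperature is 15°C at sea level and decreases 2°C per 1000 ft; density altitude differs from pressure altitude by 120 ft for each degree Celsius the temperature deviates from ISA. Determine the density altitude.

-280 ft

ISA temperature at 2000 ft = 15 − 2 × (2000/1000) = 11°C.
ISA deviation = -8 − 11 = -19°C.
Density altitude = 2000 + 120 × (-19) = 2000 + (-2280) = -280 ft.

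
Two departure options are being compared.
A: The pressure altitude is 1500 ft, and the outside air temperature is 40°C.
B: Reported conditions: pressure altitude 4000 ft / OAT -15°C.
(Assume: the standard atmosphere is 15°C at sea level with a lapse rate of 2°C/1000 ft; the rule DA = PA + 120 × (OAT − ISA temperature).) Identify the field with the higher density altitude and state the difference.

A by 3500 ft

A: ISA temp = 12°C, deviation +28°C, DA = 1500 + 120 × 28 = 4860 ft.
B: ISA temp = 7°C, deviation -22°C, DA = 4000 + 120 × (-22) = 1360 ft.
A is higher by 4860 − 1360 = 3500 ft.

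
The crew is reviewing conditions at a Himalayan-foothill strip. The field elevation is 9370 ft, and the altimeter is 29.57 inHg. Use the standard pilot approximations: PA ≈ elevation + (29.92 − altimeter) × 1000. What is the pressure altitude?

9720 ft

Pressure correction = (29.92 − 29.57) × 1000 = +350 ft.
Pressure altitude = 9370 + (+350) = 9720 ft.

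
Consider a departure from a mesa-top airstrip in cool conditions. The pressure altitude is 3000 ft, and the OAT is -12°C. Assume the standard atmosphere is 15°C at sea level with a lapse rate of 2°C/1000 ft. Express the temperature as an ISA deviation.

ISA temperature at 3000 ft = 15 − 2 × (3000/1000) = 9°C.
Deviation = OAT − ISA = -12 − 9 = -21°C.

ISA-21°C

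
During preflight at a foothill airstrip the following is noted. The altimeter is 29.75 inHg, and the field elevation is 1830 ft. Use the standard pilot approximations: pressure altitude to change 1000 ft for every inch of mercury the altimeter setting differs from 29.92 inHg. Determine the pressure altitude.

2000 ft

Pressure correction = (29.92 − 29.75) × 1000 = +170 ft.
Pressure altitude = 1830 + (+170) = 2000 ft.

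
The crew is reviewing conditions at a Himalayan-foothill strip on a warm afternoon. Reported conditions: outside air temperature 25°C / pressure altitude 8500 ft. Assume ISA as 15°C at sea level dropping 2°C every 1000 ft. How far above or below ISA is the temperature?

ISA temperature at 8500 ft = 15 − 2 × (8500/1000) = -2°C.
Deviation = OAT − ISA = 25 − (-2) = +27°C.

ISA+27°C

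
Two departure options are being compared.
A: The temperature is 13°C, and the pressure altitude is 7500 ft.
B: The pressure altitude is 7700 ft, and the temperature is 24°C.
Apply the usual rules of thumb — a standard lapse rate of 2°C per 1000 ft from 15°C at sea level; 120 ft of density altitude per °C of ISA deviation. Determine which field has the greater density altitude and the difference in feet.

B by 1568 ft

A: ISA temp = 0°C, deviation +13°C, DA = 7500 + 120 × 13 = 9060 ft.
B: ISA temp = -0.4°C, deviation +24.4°C, DA = 7700 + 120 × 24.4 = 10628 ft.
B is higher by 10628 − 9060 = 1568 ft.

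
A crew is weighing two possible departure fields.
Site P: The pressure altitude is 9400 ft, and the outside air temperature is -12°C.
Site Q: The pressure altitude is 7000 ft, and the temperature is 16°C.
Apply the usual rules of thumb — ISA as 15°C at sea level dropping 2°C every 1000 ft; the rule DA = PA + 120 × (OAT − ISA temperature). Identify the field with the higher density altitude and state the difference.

Site Q by 384 ft

Site P: ISA temp = -3.8°C, deviation -8.2°C, DA = 9400 + 120 × (-8.2) = 8416 ft.
Site Q: ISA temp = 1°C, deviation +15°C, DA = 7000 + 120 × 15 = 8800 ft.
Site Q is higher by 8800 − 8416 = 384 ft.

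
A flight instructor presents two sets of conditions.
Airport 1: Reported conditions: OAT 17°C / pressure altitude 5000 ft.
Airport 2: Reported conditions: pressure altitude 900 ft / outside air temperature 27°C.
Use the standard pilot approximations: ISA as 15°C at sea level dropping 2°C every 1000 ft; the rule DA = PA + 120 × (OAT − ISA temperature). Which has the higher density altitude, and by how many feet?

Airport 1: ISA temp = 5°C, deviation +12°C, DA = 5000 + 120 × 12 = 6440 ft.
Airport 2: ISA temp = 13.2°C, deviation +13.8°C, DA = 900 + 120 × 13.8 = 2556 ft.
Airport 1 is higher by 6440 − 2556 = 3884 ft.

Airport 1 by 3884 ft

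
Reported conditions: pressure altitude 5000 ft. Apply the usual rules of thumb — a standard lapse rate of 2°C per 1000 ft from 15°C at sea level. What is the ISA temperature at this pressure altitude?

5°C

ISA temperature = 15 − 2 × (5000/1000) = 15 − 10 = 5°C.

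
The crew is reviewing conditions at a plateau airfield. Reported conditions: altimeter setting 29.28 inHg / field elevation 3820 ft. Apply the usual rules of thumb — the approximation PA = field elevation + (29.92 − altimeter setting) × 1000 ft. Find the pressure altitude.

4460 ft

Pressure correction = (29.92 − 29.28) × 1000 = +640 ft.
Pressure altitude = 3820 + (+640) = 4460 ft.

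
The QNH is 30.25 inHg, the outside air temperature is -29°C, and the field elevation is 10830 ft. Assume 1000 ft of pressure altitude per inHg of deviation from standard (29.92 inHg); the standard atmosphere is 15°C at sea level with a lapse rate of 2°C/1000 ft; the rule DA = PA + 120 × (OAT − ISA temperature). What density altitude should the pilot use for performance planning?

7740 ft

Pressure altitude = 10830 + (29.92 − 30.25) × 1000 = 10830 + (-330) = 10500 ft.
ISA temperature at 10500 ft = 15 − 2 × (10500/1000) = -6°C.
ISA deviation = -29 − (-6) = -23°C.
Density altitude = 10500 + 120 × (-23) = 7740 ft.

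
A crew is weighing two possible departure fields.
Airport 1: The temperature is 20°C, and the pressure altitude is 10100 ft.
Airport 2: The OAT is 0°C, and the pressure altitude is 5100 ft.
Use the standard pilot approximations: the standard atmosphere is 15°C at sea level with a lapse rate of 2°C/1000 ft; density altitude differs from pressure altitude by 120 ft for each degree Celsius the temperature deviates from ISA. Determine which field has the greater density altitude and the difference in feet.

Airport 1 by 8600 ft

Airport 1: ISA temp = -5.2°C, deviation +25.2°C, DA = 10100 + 120 × 25.2 = 13124 ft.
Airport 2: ISA temp = 4.8°C, deviation -4.8°C, DA = 5100 + 120 × (-4.8) = 4524 ft.
Airport 1 is higher by 13124 − 4524 = 8600 ft.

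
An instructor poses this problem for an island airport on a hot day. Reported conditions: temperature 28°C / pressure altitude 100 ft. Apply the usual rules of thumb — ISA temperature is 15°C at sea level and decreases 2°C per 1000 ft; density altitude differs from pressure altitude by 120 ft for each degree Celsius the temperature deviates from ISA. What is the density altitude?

ISA temperature at 100 ft = 15 − 2 × (100/1000) = 14.8°C.
ISA deviation = 28 − 14.8 = +13.2°C.
Density altitude = 100 + 120 × (13.2) = 100 + (+1584) = 1684 ft.

1684 ft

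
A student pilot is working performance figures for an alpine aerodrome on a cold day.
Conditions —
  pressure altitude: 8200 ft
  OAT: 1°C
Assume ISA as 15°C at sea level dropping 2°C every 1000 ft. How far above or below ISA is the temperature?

ISA temperature at 8200 ft = 15 − 2 × (8200/1000) = -1.4°C.
Deviation = OAT − ISA = 1 − (-1.4) = +2.4°C.

ISA+2.4°C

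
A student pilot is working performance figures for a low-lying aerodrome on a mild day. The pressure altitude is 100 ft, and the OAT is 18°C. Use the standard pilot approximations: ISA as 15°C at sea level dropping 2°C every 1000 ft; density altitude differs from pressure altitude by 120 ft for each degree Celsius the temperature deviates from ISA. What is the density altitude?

ISA temperature at 100 ft = 15 − 2 × (100/1000) = 14.8°C.
ISA deviation = 18 − 14.8 = +3.2°C.
Density altitude = 100 + 120 × (3.2) = 100 + (+384) = 484 ft.

484 ft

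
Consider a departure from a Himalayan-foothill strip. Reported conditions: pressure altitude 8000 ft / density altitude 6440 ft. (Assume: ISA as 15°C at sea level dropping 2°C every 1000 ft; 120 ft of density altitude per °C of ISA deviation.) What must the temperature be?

-14°C

Density altitude − pressure altitude = 6440 − 8000 = -1560 ft.
At 120 ft/°C that is an ISA deviation of -1560/120 = -13°C.
ISA temperature at 8000 ft = 15 − 2 × (8000/1000) = -1°C.
OAT = ISA + deviation = -1 + (-13) = -14°C.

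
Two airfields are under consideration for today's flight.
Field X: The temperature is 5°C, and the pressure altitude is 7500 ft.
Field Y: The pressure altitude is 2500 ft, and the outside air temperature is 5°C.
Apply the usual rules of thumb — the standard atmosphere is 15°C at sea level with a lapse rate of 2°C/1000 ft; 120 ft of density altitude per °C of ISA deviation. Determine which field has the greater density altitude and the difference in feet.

Field X by 6200 ft

Field X: ISA temp = 0°C, deviation +5°C, DA = 7500 + 120 × 5 = 8100 ft.
Field Y: ISA temp = 10°C, deviation -5°C, DA = 2500 + 120 × (-5) = 1900 ft.
Field X is higher by 8100 − 1900 = 6200 ft.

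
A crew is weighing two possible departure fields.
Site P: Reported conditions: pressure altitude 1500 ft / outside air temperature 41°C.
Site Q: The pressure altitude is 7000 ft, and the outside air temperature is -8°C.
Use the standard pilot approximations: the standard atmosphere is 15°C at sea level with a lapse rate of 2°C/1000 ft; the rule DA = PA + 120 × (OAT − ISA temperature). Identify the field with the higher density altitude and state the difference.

Site Q by 940 ft

Site P: ISA temp = 12°C, deviation +29°C, DA = 1500 + 120 × 29 = 4980 ft.
Site Q: ISA temp = 1°C, deviation -9°C, DA = 7000 + 120 × (-9) = 5920 ft.
Site Q is higher by 5920 − 4980 = 940 ft.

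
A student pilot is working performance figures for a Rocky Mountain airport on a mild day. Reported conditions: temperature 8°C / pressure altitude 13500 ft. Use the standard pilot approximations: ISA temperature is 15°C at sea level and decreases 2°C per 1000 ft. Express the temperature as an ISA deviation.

ISA+20°C

ISA temperature at 13500 ft = 15 − 2 × (13500/1000) = -12°C.
Deviation = OAT − ISA = 8 − (-12) = +20°C.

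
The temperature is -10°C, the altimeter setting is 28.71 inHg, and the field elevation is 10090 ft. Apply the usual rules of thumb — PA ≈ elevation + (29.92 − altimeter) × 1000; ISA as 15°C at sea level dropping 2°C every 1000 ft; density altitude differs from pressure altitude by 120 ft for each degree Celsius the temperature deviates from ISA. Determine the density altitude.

Pressure altitude = 10090 + (29.92 − 28.71) × 1000 = 10090 + (+1210) = 11300 ft.
ISA temperature at 11300 ft = 15 − 2 × (11300/1000) = -7.6°C.
ISA deviation = -10 − (-7.6) = -2.4°C.
Density altitude = 11300 + 120 × (-2.4) = 11012 ft.

11012 ft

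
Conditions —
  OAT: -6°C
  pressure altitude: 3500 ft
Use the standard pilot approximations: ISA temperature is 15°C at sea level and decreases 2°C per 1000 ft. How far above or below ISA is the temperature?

ISA temperature at 3500 ft = 15 − 2 × (3500/1000) = 8°C.
Deviation = OAT − ISA = -6 − 8 = -14°C.

ISA-14°C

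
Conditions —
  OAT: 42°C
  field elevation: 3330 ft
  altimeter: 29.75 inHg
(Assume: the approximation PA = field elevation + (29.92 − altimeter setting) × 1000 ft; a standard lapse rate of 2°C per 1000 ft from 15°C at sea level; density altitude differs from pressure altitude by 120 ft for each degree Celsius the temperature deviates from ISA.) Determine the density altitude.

7580 ft

Pressure altitude = 3330 + (29.92 − 29.75) × 1000 = 3330 + (+170) = 3500 ft.
ISA temperature at 3500 ft = 15 − 2 × (3500/1000) = 8°C.
ISA deviation = 42 − 8 = +34°C.
Density altitude = 3500 + 120 × (34) = 7580 ft.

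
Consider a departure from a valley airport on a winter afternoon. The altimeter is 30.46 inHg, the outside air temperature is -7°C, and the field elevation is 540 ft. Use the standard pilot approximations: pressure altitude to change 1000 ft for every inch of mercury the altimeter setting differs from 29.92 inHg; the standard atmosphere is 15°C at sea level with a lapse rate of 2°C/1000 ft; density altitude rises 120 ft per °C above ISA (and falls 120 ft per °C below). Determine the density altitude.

-2640 ft

Pressure altitude = 540 + (29.92 − 30.46) × 1000 = 540 + (-540) = 0 ft.
ISA temperature at 0 ft = 15 − 2 × (0/1000) = 15°C.
ISA deviation = -7 − 15 = -22°C.
Density altitude = 0 + 120 × (-22) = -2640 ft.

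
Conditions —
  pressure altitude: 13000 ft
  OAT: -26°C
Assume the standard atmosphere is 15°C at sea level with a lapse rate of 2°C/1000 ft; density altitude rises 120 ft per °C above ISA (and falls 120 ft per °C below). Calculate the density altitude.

11200 ft

ISA temperature at 13000 ft = 15 − 2 × (13000/1000) = -11°C.
ISA deviation = -26 − (-11) = -15°C.
Density altitude = 13000 + 120 × (-15) = 13000 + (-1800) = 11200 ft.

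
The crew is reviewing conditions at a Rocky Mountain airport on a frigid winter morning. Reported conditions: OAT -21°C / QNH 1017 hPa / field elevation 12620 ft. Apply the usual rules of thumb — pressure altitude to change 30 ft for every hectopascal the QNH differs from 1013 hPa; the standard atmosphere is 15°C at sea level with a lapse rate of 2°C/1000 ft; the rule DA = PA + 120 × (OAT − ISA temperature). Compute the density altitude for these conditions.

11180 ft

Pressure altitude = 12620 + (1013 − 1017) × 30 = 12620 + (-120) = 12500 ft.
ISA temperature at 12500 ft = 15 − 2 × (12500/1000) = -10°C.
ISA deviation = -21 − (-10) = -11°C.
Density altitude = 12500 + 120 × (-11) = 11180 ft.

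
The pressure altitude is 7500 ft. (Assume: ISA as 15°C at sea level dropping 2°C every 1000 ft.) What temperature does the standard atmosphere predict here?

ISA temperature = 15 − 2 × (7500/1000) = 15 − 15 = 0°C.

0°C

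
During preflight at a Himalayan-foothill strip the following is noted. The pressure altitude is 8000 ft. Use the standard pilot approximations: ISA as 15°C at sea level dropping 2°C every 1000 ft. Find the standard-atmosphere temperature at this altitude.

-1°C

ISA temperature = 15 − 2 × (8000/1000) = 15 − 16 = -1°C.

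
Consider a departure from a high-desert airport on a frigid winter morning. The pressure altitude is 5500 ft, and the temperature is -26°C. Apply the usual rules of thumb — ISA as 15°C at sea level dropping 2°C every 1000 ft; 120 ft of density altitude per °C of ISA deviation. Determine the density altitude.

1900 ft

ISA temperature at 5500 ft = 15 − 2 × (5500/1000) = 4°C.
ISA deviation = -26 − 4 = -30°C.
Density altitude = 5500 + 120 × (-30) = 5500 + (-3600) = 1900 ft.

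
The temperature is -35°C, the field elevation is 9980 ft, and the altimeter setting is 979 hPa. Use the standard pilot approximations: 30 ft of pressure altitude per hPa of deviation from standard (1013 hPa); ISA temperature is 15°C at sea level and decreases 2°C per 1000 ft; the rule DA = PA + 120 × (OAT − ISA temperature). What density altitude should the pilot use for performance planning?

7640 ft

Pressure altitude = 9980 + (1013 − 979) × 30 = 9980 + (+1020) = 11000 ft.
ISA temperature at 11000 ft = 15 − 2 × (11000/1000) = -7°C.
ISA deviation = -35 − (-7) = -28°C.
Density altitude = 11000 + 120 × (-28) = 7640 ft.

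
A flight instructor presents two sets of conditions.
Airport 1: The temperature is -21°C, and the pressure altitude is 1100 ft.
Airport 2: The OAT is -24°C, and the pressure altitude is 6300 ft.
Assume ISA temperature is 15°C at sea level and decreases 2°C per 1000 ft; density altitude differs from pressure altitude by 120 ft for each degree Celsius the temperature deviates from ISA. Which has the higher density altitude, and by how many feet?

Airport 2 by 6088 ft

Airport 1: ISA temp = 12.8°C, deviation -33.8°C, DA = 1100 + 120 × (-33.8) = -2956 ft.
Airport 2: ISA temp = 2.4°C, deviation -26.4°C, DA = 6300 + 120 × (-26.4) = 3132 ft.
Airport 2 is higher by 3132 − (-2956) = 6088 ft.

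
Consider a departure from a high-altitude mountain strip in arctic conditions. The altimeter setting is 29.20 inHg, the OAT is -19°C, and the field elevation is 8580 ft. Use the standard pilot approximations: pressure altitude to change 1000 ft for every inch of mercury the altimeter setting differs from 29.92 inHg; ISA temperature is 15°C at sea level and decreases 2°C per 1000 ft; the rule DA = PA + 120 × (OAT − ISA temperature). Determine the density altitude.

7452 ft

Pressure altitude = 8580 + (29.92 − 29.20) × 1000 = 8580 + (+720) = 9300 ft.
ISA temperature at 9300 ft = 15 − 2 × (9300/1000) = -3.6°C.
ISA deviation = -19 − (-3.6) = -15.4°C.
Density altitude = 9300 + 120 × (-15.4) = 7452 ft.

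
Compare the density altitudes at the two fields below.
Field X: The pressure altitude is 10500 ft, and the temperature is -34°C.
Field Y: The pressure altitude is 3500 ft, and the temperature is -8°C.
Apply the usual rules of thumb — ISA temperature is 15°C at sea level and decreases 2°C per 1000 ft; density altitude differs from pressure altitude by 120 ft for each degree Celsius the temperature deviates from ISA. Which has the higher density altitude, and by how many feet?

Field X by 5560 ft

Field X: ISA temp = -6°C, deviation -28°C, DA = 10500 + 120 × (-28) = 7140 ft.
Field Y: ISA temp = 8°C, deviation -16°C, DA = 3500 + 120 × (-16) = 1580 ft.
Field X is higher by 7140 − 1580 = 5560 ft.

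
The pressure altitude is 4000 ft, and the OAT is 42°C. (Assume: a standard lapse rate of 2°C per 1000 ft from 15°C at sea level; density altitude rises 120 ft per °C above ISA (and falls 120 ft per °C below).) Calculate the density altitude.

8200 ft

ISA temperature at 4000 ft = 15 − 2 × (4000/1000) = 7°C.
ISA deviation = 42 − 7 = +35°C.
Density altitude = 4000 + 120 × (35) = 4000 + (+4200) = 8200 ft.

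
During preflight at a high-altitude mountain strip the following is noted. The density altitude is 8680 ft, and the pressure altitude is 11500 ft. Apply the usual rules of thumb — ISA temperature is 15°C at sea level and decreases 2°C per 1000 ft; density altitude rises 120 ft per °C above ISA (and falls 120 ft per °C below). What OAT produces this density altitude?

-31.5°C

Density altitude − pressure altitude = 8680 − 11500 = -2820 ft.
At 120 ft/°C that is an ISA deviation of -2820/120 = -23.5°C.
ISA temperature at 11500 ft = 15 − 2 × (11500/1000) = -8°C.
OAT = ISA + deviation = -8 + (-23.5) = -31.5°C.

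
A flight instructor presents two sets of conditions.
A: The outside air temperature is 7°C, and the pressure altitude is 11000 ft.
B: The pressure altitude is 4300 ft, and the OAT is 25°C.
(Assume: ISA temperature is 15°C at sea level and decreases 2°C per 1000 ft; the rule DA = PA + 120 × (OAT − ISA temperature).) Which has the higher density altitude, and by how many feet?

A by 6148 ft

A: ISA temp = -7°C, deviation +14°C, DA = 11000 + 120 × 14 = 12680 ft.
B: ISA temp = 6.4°C, deviation +18.6°C, DA = 4300 + 120 × 18.6 = 6532 ft.
A is higher by 12680 − 6532 = 6148 ft.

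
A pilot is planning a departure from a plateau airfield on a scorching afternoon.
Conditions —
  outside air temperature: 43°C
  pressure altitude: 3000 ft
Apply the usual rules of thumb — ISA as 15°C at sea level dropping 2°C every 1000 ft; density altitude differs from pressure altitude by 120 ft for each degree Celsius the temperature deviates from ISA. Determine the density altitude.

7080 ft

ISA temperature at 3000 ft = 15 − 2 × (3000/1000) = 9°C.
ISA deviation = 43 − 9 = +34°C.
Density altitude = 3000 + 120 × (34) = 3000 + (+4080) = 7080 ft.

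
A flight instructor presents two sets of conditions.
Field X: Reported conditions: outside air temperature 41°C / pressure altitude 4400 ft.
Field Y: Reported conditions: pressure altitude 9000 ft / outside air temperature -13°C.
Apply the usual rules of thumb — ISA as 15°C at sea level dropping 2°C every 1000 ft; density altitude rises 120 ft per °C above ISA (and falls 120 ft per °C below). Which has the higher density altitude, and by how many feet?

Field X by 776 ft

Field X: ISA temp = 6.2°C, deviation +34.8°C, DA = 4400 + 120 × 34.8 = 8576 ft.
Field Y: ISA temp = -3°C, deviation -10°C, DA = 9000 + 120 × (-10) = 7800 ft.
Field X is higher by 8576 − 7800 = 776 ft.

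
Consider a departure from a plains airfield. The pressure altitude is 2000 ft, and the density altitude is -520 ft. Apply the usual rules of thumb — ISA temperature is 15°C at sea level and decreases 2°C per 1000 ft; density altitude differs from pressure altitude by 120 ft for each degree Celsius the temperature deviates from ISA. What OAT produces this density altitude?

-10°C

Density altitude − pressure altitude = -520 − 2000 = -2520 ft.
At 120 ft/°C that is an ISA deviation of -2520/120 = -21°C.
ISA temperature at 2000 ft = 15 − 2 × (2000/1000) = 11°C.
OAT = ISA + deviation = 11 + (-21) = -10°C.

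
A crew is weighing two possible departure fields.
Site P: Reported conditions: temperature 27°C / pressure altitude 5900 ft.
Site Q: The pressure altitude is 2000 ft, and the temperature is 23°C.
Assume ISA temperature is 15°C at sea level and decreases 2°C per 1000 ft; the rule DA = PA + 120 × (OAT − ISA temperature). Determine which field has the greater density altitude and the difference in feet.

Site P: ISA temp = 3.2°C, deviation +23.8°C, DA = 5900 + 120 × 23.8 = 8756 ft.
Site Q: ISA temp = 11°C, deviation +12°C, DA = 2000 + 120 × 12 = 3440 ft.
Site P is higher by 8756 − 3440 = 5316 ft.

Site P by 5316 ft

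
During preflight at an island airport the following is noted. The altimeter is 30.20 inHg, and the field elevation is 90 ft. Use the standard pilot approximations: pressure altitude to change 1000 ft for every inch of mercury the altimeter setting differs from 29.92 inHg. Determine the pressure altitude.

-190 ft

Pressure correction = (29.92 − 30.20) × 1000 = -280 ft.
Pressure altitude = 90 + (-280) = -190 ft.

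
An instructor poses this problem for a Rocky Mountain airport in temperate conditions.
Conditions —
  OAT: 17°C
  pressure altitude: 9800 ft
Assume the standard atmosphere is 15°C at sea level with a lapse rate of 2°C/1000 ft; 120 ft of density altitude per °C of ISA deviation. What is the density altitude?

12392 ft

ISA temperature at 9800 ft = 15 − 2 × (9800/1000) = -4.6°C.
ISA deviation = 17 − (-4.6) = +21.6°C.
Density altitude = 9800 + 120 × (21.6) = 9800 + (+2592) = 12392 ft.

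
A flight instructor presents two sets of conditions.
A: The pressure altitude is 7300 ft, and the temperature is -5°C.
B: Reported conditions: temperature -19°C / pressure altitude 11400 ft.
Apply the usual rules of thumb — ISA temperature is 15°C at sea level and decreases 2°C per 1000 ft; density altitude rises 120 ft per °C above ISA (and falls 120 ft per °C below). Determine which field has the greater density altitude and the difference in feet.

A: ISA temp = 0.4°C, deviation -5.4°C, DA = 7300 + 120 × (-5.4) = 6652 ft.
B: ISA temp = -7.8°C, deviation -11.2°C, DA = 11400 + 120 × (-11.2) = 10056 ft.
B is higher by 10056 − 6652 = 3404 ft.

B by 3404 ft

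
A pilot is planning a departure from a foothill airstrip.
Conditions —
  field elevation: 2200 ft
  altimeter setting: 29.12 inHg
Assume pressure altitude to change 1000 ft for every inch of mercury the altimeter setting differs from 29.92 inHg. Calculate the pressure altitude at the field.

Pressure correction = (29.92 − 29.12) × 1000 = +800 ft.
Pressure altitude = 2200 + (+800) = 3000 ft.

3000 ft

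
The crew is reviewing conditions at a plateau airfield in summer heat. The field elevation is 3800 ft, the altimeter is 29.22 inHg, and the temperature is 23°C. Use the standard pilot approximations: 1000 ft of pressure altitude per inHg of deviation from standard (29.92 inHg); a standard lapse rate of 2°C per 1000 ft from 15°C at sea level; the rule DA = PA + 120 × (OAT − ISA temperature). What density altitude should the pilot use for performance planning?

Pressure altitude = 3800 + (29.92 − 29.22) × 1000 = 3800 + (+700) = 4500 ft.
ISA temperature at 4500 ft = 15 − 2 × (4500/1000) = 6°C.
ISA deviation = 23 − 6 = +17°C.
Density altitude = 4500 + 120 × (17) = 6540 ft.

6540 ft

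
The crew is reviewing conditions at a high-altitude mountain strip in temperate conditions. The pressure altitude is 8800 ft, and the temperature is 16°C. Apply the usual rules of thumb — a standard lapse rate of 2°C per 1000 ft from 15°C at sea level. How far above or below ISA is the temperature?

ISA+18.6°C

ISA temperature at 8800 ft = 15 − 2 × (8800/1000) = -2.6°C.
Deviation = OAT − ISA = 16 − (-2.6) = +18.6°C.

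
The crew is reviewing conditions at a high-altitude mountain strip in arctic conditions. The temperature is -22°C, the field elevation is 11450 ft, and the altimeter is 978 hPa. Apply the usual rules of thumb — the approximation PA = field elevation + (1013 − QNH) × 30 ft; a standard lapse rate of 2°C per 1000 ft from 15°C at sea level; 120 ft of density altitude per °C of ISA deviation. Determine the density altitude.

Pressure altitude = 11450 + (1013 − 978) × 30 = 11450 + (+1050) = 12500 ft.
ISA temperature at 12500 ft = 15 − 2 × (12500/1000) = -10°C.
ISA deviation = -22 − (-10) = -12°C.
Density altitude = 12500 + 120 × (-12) = 11060 ft.

11060 ft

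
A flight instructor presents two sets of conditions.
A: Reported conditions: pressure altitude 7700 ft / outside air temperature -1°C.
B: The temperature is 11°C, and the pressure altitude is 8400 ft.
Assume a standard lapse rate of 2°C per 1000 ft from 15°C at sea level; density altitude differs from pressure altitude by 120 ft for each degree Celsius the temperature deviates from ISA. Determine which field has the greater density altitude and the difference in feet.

B by 2308 ft

A: ISA temp = -0.4°C, deviation -0.6°C, DA = 7700 + 120 × (-0.6) = 7628 ft.
B: ISA temp = -1.8°C, deviation +12.8°C, DA = 8400 + 120 × 12.8 = 9936 ft.
B is higher by 9936 − 7628 = 2308 ft.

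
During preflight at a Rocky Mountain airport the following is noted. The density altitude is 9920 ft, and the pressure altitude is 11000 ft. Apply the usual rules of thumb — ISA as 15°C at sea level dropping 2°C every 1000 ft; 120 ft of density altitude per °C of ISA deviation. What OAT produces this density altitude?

-16°C

Density altitude − pressure altitude = 9920 − 11000 = -1080 ft.
At 120 ft/°C that is an ISA deviation of -1080/120 = -9°C.
ISA temperature at 11000 ft = 15 − 2 × (11000/1000) = -7°C.
OAT = ISA + deviation = -7 + (-9) = -16°C.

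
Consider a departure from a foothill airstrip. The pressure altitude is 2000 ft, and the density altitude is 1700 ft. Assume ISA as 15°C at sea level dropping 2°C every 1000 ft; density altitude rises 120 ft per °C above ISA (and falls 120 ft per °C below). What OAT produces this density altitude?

8.5°C

Density altitude − pressure altitude = 1700 − 2000 = -300 ft.
At 120 ft/°C that is an ISA deviation of -300/120 = -2.5°C.
ISA temperature at 2000 ft = 15 − 2 × (2000/1000) = 11°C.
OAT = ISA + deviation = 11 + (-2.5) = 8.5°C.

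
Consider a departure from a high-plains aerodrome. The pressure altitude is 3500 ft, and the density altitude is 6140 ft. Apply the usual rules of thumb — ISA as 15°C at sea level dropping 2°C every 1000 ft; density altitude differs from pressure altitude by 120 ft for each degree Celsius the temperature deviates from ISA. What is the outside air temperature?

30°C

Density altitude − pressure altitude = 6140 − 3500 = +2640 ft.
At 120 ft/°C that is an ISA deviation of 2640/120 = +22°C.
ISA temperature at 3500 ft = 15 − 2 × (3500/1000) = 8°C.
OAT = ISA + deviation = 8 + (+22) = 30°C.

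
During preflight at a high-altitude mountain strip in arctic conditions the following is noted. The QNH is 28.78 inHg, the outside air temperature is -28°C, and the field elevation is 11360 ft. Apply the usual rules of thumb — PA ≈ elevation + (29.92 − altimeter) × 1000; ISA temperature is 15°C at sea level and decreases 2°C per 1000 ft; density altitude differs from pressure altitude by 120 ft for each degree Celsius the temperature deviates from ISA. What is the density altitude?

Pressure altitude = 11360 + (29.92 − 28.78) × 1000 = 11360 + (+1140) = 12500 ft.
ISA temperature at 12500 ft = 15 − 2 × (12500/1000) = -10°C.
ISA deviation = -28 − (-10) = -18°C.
Density altitude = 12500 + 120 × (-18) = 10340 ft.

10340 ft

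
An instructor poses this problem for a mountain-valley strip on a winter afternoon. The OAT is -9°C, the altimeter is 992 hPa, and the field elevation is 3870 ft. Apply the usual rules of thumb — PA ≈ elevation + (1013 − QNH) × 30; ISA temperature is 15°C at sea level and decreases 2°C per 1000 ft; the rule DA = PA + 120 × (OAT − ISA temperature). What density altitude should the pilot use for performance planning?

Pressure altitude = 3870 + (1013 − 992) × 30 = 3870 + (+630) = 4500 ft.
ISA temperature at 4500 ft = 15 − 2 × (4500/1000) = 6°C.
ISA deviation = -9 − 6 = -15°C.
Density altitude = 4500 + 120 × (-15) = 2700 ft.

2700 ft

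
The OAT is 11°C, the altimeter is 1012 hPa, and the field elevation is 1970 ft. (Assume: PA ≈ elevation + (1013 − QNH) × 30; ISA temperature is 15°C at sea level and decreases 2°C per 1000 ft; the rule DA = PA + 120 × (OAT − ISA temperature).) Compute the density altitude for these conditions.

2000 ft

Pressure altitude = 1970 + (1013 − 1012) × 30 = 1970 + (+30) = 2000 ft.
ISA temperature at 2000 ft = 15 − 2 × (2000/1000) = 11°C.
ISA deviation = 11 − 11 = 0°C.
Density altitude = 2000 + 120 × (0) = 2000 ft.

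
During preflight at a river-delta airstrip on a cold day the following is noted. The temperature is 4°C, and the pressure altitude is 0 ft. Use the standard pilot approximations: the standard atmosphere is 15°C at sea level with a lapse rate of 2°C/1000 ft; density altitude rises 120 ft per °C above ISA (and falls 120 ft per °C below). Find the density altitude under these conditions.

ISA temperature at 0 ft = 15 − 2 × (0/1000) = 15°C.
ISA deviation = 4 − 15 = -11°C.
Density altitude = 0 + 120 × (-11) = 0 + (-1320) = -1320 ft.

-1320 ft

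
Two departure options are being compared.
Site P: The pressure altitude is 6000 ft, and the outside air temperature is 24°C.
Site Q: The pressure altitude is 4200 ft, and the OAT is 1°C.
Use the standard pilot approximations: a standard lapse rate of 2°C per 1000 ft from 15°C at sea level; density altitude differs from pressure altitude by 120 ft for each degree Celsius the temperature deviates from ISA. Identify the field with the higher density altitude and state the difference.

Site P by 4992 ft

Site P: ISA temp = 3°C, deviation +21°C, DA = 6000 + 120 × 21 = 8520 ft.
Site Q: ISA temp = 6.6°C, deviation -5.6°C, DA = 4200 + 120 × (-5.6) = 3528 ft.
Site P is higher by 8520 − 3528 = 4992 ft.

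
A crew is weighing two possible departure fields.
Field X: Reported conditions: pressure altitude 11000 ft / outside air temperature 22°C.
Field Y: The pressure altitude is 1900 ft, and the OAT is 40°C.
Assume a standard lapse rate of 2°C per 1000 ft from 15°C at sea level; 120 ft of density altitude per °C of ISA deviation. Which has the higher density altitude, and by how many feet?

Field X by 9124 ft

Field X: ISA temp = -7°C, deviation +29°C, DA = 11000 + 120 × 29 = 14480 ft.
Field Y: ISA temp = 11.2°C, deviation +28.8°C, DA = 1900 + 120 × 28.8 = 5356 ft.
Field X is higher by 14480 − 5356 = 9124 ft.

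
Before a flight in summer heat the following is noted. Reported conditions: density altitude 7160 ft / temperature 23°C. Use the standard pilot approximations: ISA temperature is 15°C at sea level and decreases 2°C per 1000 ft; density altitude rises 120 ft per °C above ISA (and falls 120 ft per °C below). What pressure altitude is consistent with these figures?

DA = PA + 120 × (OAT − (15 − 2·PA/1000)) = PA + 120·OAT − 1800 + 0.24·PA = 1.24·PA + 120·OAT − 1800.
So 1.24·PA = 7160 − 120 × 23 + 1800 = 6200.
PA = 6200 / 1.24 = 5000 ft.

5000 ft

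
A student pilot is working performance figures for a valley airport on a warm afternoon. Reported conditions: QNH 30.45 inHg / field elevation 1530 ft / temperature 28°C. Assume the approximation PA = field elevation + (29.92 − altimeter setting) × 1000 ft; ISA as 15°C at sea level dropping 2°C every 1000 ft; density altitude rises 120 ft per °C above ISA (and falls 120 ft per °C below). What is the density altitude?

Pressure altitude = 1530 + (29.92 − 30.45) × 1000 = 1530 + (-530) = 1000 ft.
ISA temperature at 1000 ft = 15 − 2 × (1000/1000) = 13°C.
ISA deviation = 28 − 13 = +15°C.
Density altitude = 1000 + 120 × (15) = 2800 ft.

2800 ft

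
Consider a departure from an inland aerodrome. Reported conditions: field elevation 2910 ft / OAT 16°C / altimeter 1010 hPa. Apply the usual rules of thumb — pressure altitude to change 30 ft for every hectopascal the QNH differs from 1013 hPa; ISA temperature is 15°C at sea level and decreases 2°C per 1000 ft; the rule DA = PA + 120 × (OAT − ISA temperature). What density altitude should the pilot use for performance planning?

3840 ft

Pressure altitude = 2910 + (1013 − 1010) × 30 = 2910 + (+90) = 3000 ft.
ISA temperature at 3000 ft = 15 − 2 × (3000/1000) = 9°C.
ISA deviation = 16 − 9 = +7°C.
Density altitude = 3000 + 120 × (7) = 3840 ft.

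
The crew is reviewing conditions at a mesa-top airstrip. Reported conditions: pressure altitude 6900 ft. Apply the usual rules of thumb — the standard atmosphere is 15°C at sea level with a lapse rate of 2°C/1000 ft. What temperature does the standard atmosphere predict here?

1.2°C

ISA temperature = 15 − 2 × (6900/1000) = 15 − 13.8 = 1.2°C.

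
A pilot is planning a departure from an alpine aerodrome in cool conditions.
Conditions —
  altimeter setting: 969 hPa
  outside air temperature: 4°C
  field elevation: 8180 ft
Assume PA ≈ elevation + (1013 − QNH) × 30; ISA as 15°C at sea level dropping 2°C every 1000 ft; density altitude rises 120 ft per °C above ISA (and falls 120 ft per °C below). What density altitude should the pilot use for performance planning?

Pressure altitude = 8180 + (1013 − 969) × 30 = 8180 + (+1320) = 9500 ft.
ISA temperature at 9500 ft = 15 − 2 × (9500/1000) = -4°C.
ISA deviation = 4 − (-4) = +8°C.
Density altitude = 9500 + 120 × (8) = 10460 ft.

10460 ft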